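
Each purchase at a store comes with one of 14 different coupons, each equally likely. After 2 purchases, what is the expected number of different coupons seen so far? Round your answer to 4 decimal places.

1.9286

For each coupon, P(seen in 2 purchases) = 1 - (13/14)^2 = 0.13776.
By linearity of expectation, E[distinct seen] = 14·(1 - (13/14)^2) = 1.92857.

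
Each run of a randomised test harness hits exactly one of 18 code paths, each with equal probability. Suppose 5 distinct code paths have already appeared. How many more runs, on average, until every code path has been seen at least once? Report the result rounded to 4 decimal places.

57.2424

The wait to go from k to k+1 distinct code paths is geometric with mean 18/(18-k).
Sum over k = 5,...,17: E = 18/13 + 18/12 + 18/11 + ... + 18/2 + 18/1 = 57.24241.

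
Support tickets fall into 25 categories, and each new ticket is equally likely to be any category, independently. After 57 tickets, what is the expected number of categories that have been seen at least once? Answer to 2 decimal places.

For each category, P(seen in 57 tickets) = 1 - (24/25)^57 = 0.902.
By linearity of expectation, E[distinct seen] = 25·(1 - (24/25)^57) = 22.560.

22.56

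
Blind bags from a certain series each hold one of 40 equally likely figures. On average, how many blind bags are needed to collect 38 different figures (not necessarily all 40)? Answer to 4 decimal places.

Going from k to k+1 distinct takes a geometric number of blind bags with mean 40/(40-k).
Sum over k = 0,...,37: E = 40/40 + 40/39 + 40/38 + ... + 40/4 + 40/3 = 111.14172.

111.1417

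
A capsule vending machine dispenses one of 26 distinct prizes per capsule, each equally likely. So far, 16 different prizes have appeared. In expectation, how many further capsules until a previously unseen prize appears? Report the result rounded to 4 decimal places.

The number of capsules until the next new prize is geometric with success probability 10/26, so its mean is 26/10.
E = 26/10 = 2.60000.

2.6000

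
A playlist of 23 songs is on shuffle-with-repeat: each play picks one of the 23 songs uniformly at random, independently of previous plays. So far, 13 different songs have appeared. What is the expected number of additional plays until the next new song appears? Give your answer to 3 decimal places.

Each play yields a new song with probability (23-13)/23 = 10/23, so the wait is geometric with mean 23/10.
E = 23/10 = 2.3000.

2.300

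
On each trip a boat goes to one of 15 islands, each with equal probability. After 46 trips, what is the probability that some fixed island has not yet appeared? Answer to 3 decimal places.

0.042

Each trip misses the fixed island with probability (15-1)/15 = 14/15, independently.
P(still missing after 46) = (14/15)^46 = 0.0418.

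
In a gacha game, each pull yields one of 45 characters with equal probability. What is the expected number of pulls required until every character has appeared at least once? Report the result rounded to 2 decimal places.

After k distinct characters have appeared, the next pull gives a new one with probability (45-k)/45, so the expected wait for the (k+1)-th is 45/(45-k).
E[T] = 45/45 + 45/44 + 45/43 + ... + 45/2 + 45/1 = 45·H_{45}.
H_{45} = 4.395, so E[T] = 197.773.

197.77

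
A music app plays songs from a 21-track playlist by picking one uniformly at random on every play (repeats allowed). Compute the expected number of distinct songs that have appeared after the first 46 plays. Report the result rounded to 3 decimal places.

18.774

For each song, P(seen in 46 plays) = 1 - (20/21)^46 = 0.8940.
By linearity of expectation, E[distinct seen] = 21·(1 - (20/21)^46) = 18.7741.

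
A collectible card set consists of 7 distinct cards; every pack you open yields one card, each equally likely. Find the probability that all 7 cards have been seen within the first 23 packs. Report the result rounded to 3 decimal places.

0.807

Let A_i be the event that card i is missing after 23 packs. By inclusion–exclusion on the A_i,
P(all seen) = Σ_{j=0}^{7} (-1)^j C(7,j)((7-j)/7)^23
= 1.0000 - 0.2020 + 0.0091 - 0.0001 + 0.0000 - 0.0000 + 0.0000 - 0.0000
= 0.8071.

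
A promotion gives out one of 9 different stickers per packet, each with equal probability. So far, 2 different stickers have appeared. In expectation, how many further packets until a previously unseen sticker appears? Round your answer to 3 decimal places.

The number of packets until the next new sticker is geometric with success probability 7/9, so its mean is 9/7.
E = 9/7 = 1.2857.

1.286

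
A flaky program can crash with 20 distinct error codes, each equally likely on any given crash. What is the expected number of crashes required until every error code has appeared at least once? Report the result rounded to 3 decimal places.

71.955

The wait to go from k to k+1 distinct error codes is geometric with mean 20/(20-k).
E[T] = 20/20 + 20/19 + 20/18 + ... + 20/2 + 20/1 = 20·H_{20}.
H_{20} = 3.5977, so E[T] = 71.9548.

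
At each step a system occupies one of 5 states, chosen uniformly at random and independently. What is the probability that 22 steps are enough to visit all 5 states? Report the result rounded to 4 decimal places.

0.9632

By inclusion–exclusion over which states are missing,
P(all seen) = Σ_{j=0}^{5} (-1)^j C(5,j)((5-j)/5)^22
= 1.00000 - 0.03689 + 0.00013 - 0.00000 + 0.00000 - 0.00000
= 0.96324.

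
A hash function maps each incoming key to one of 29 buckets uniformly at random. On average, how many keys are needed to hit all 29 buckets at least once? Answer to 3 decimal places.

114.888

After k distinct buckets have appeared, the next key gives a new one with probability (29-k)/29, so the expected wait for the (k+1)-th is 29/(29-k).
E[T] = 29/29 + 29/28 + 29/27 + ... + 29/2 + 29/1 = 29·H_{29}.
H_{29} = 3.9617, so E[T] = 114.8880.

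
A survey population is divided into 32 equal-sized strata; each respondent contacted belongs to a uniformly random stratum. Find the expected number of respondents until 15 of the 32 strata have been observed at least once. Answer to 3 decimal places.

Going from k to k+1 distinct takes a geometric number of respondents with mean 32/(32-k).
Sum over k = 0,...,14: E = 32/32 + 32/31 + 32/30 + ... + 32/19 + 32/18 = 19.8062.

19.806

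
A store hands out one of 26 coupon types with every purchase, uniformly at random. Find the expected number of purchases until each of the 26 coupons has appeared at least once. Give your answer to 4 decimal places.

The wait to go from k to k+1 distinct coupons is geometric with mean 26/(26-k).
E[T] = 26/26 + 26/25 + 26/24 + ... + 26/2 + 26/1 = 26·H_{26}.
H_{26} = 3.85442, so E[T] = 100.21491.

100.2149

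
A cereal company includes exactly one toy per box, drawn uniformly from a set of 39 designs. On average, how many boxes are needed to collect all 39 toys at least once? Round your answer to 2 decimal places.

The wait to go from k to k+1 distinct toys is geometric with mean 39/(39-k).
E[T] = 39/39 + 39/38 + 39/37 + ... + 39/2 + 39/1 = 39·H_{39}.
H_{39} = 4.254, so E[T] = 165.888.

165.89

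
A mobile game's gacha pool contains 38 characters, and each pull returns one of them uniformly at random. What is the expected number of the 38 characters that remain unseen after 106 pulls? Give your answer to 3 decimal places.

For each character, P(unseen after 106) = (37/38)^106 = 0.0592.
By linearity of expectation, E[unseen] = 38·(37/38)^106 = 2.2496.

2.250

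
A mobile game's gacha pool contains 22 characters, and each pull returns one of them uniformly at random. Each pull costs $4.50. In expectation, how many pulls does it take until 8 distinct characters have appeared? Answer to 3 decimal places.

9.664

With k distinct characters already seen, the next new one arrives after an expected 22/(22-k) pulls.
Sum over k = 0,...,7: E = 22/22 + 22/21 + 22/20 + ... + 22/16 + 22/15 = 9.6635.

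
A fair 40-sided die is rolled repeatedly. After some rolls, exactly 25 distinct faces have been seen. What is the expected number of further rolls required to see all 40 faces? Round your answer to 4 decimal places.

132.7292

The wait to go from k to k+1 distinct faces is geometric with mean 40/(40-k).
Sum over k = 25,...,39: E = 40/15 + 40/14 + 40/13 + ... + 40/2 + 40/1 = 132.72916.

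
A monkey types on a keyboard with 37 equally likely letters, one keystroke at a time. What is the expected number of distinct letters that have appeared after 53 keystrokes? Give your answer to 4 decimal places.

For each letter, P(seen in 53 keystrokes) = 1 - (36/37)^53 = 0.76593.
By linearity of expectation, E[distinct seen] = 37·(1 - (36/37)^53) = 28.33950.

28.3395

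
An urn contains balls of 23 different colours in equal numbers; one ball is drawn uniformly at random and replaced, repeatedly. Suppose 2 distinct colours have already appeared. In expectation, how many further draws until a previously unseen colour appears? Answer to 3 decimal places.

The number of draws until the next new colour is geometric with success probability 21/23, so its mean is 23/21.
E = 23/21 = 1.0952.

1.095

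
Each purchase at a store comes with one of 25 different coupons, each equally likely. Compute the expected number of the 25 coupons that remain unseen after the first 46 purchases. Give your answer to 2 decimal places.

For each coupon, P(unseen after 46) = (24/25)^46 = 0.153.
By linearity of expectation, E[unseen] = 25·(24/25)^46 = 3.823.

3.82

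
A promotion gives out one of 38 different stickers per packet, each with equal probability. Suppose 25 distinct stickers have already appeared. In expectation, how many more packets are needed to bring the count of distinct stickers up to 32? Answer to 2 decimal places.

27.75

From k distinct to k+1 distinct takes on average 38/(38-k) packets.
Sum over k = 25,...,31: E = 38/13 + 38/12 + 38/11 + ... + 38/8 + 38/7 = 27.745.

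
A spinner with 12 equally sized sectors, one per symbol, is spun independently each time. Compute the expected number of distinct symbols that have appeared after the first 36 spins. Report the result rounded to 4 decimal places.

11.4766

For each symbol, P(seen in 36 spins) = 1 - (11/12)^36 = 0.95639.
By linearity of expectation, E[distinct seen] = 12·(1 - (11/12)^36) = 11.47665.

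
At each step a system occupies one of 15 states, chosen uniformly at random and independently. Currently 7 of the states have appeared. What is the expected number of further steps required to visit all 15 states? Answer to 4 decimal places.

The wait to go from k to k+1 distinct states is geometric with mean 15/(15-k).
Sum over k = 7,...,14: E = 15/8 + 15/7 + 15/6 + ... + 15/2 + 15/1 = 40.76786.

40.7679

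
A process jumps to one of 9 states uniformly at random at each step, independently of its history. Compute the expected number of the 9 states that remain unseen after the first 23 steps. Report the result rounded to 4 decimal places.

0.5994

For each state, P(unseen after 23) = (8/9)^23 = 0.06660.
By linearity of expectation, E[unseen] = 9·(8/9)^23 = 0.59942.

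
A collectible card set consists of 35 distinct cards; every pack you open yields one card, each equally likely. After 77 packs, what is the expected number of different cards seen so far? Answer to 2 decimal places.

31.24

For each card, P(seen in 77 packs) = 1 - (34/35)^77 = 0.893.
By linearity of expectation, E[distinct seen] = 35·(1 - (34/35)^77) = 31.244.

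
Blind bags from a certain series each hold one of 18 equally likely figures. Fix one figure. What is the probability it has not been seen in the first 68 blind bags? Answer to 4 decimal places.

On each blind bag the fixed figure fails to appear with probability 17/18.
P(still missing after 68) = (17/18)^68 = 0.02051.

0.0205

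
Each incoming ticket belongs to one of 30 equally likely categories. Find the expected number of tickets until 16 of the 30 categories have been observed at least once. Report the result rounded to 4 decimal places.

22.3027

With k distinct categories already seen, the next new one arrives after an expected 30/(30-k) tickets.
Sum over k = 0,...,15: E = 30/30 + 30/29 + 30/28 + ... + 30/16 + 30/15 = 22.30274.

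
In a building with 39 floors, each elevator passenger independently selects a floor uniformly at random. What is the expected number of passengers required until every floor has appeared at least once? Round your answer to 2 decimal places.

165.89

Split into phases: going from k distinct to k+1 distinct takes on average 39/(39-k) passengers.
E[T] = 39/39 + 39/38 + 39/37 + ... + 39/2 + 39/1 = 39·H_{39}.
H_{39} = 4.254, so E[T] = 165.888.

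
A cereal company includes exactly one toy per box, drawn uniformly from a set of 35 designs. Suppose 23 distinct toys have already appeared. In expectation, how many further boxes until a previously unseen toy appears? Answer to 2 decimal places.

The number of boxes until the next new toy is geometric with success probability 12/35, so its mean is 35/12.
E = 35/12 = 2.917.

2.92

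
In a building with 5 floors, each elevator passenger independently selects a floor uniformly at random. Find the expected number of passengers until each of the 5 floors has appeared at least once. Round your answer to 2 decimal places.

The wait to go from k to k+1 distinct floors is geometric with mean 5/(5-k).
E[T] = 5/5 + 5/4 + 5/3 + 5/2 + 5/1 = 5·H_{5}.
H_{5} = 2.283, so E[T] = 11.417.

11.42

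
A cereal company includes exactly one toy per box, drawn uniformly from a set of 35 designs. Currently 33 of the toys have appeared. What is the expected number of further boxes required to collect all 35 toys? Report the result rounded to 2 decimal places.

From k distinct to k+1 distinct takes on average 35/(35-k) boxes.
Sum over k = 33,...,34: E = 35/2 + 35/1 = 52.500.

52.50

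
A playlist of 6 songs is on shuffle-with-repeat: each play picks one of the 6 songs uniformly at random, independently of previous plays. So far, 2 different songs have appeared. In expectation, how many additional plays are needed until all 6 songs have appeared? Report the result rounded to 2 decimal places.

12.50

With k distinct songs already seen, the next new one takes an expected 6/(6-k) plays.
Sum over k = 2,...,5: E = 6/4 + 6/3 + 6/2 + 6/1 = 12.500.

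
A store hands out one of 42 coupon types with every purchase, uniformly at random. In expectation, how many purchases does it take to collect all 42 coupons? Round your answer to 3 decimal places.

Split into phases: going from k distinct to k+1 distinct takes on average 42/(42-k) purchases.
E[T] = 42/42 + 42/41 + 42/40 + ... + 42/2 + 42/1 = 42·H_{42}.
H_{42} = 4.3267, so E[T] = 181.7232.

181.723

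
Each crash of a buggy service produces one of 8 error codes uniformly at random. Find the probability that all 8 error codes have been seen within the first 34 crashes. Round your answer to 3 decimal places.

0.916

By inclusion–exclusion over which error codes are missing,
P(all seen) = Σ_{j=0}^{8} (-1)^j C(8,j)((8-j)/8)^34
= 1.0000 - 0.0854 + 0.0016 - 0.0000 + 0.0000 - 0.0000 + 0.0000 - 0.0000 + 0.0000
= 0.9162.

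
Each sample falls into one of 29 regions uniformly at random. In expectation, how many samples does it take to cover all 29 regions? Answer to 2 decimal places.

The wait to go from k to k+1 distinct regions is geometric with mean 29/(29-k).
E[T] = 29/29 + 29/28 + 29/27 + ... + 29/2 + 29/1 = 29·H_{29}.
H_{29} = 3.962, so E[T] = 114.888.

114.89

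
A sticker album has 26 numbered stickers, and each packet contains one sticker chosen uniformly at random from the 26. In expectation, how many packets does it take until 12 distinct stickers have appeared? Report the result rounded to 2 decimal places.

15.67

With k distinct stickers already seen, the next new one arrives after an expected 26/(26-k) packets.
Sum over k = 0,...,11: E = 26/26 + 26/25 + 26/24 + ... + 26/16 + 26/15 = 15.674.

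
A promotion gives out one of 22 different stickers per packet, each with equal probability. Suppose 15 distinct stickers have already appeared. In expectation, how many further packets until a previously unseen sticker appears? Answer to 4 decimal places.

The number of packets until the next new sticker is geometric with success probability 7/22, so its mean is 22/7.
E = 22/7 = 3.14286.

3.1429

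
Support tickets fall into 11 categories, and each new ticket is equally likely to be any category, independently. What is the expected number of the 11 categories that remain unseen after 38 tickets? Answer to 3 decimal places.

0.294

For each category, P(unseen after 38) = (10/11)^38 = 0.0267.
By linearity of expectation, E[unseen] = 11·(10/11)^38 = 0.2941.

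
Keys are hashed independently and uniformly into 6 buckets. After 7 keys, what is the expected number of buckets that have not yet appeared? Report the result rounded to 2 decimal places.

For each bucket, P(unseen after 7) = (5/6)^7 = 0.279.
By linearity of expectation, E[unseen] = 6·(5/6)^7 = 1.674.

1.67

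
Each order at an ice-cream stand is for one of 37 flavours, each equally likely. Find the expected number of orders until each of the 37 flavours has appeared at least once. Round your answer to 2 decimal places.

155.46

The wait to go from k to k+1 distinct flavours is geometric with mean 37/(37-k).
E[T] = 37/37 + 37/36 + 37/35 + ... + 37/2 + 37/1 = 37·H_{37}.
H_{37} = 4.202, so E[T] = 155.459.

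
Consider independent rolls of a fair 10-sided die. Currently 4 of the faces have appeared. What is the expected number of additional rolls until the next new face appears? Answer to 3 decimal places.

Each roll yields a new face with probability (10-4)/10 = 6/10, so the wait is geometric with mean 10/6.
E = 10/6 = 1.6667.

1.667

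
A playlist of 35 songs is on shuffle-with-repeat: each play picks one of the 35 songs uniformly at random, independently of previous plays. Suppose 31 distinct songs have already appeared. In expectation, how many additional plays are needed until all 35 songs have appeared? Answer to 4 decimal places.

With k distinct songs already seen, the next new one takes an expected 35/(35-k) plays.
Sum over k = 31,...,34: E = 35/4 + 35/3 + 35/2 + 35/1 = 72.91667.

72.9167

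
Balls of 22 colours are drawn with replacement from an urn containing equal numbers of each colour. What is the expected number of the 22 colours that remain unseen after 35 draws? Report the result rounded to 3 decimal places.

4.318

For each colour, P(unseen after 35) = (21/22)^35 = 0.1963.
By linearity of expectation, E[unseen] = 22·(21/22)^35 = 4.3182.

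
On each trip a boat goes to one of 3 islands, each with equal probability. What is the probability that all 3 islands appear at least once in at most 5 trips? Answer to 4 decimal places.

Let A_i be the event that island i is missing after 5 trips. By inclusion–exclusion on the A_i,
P(all seen) = Σ_{j=0}^{3} (-1)^j C(3,j)((3-j)/3)^5
= 1.00000 - 0.39506 + 0.01235 - 0.00000
= 0.61728.

0.6173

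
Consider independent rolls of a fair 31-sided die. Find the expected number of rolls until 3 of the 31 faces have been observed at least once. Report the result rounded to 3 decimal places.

3.102

Going from k to k+1 distinct takes a geometric number of rolls with mean 31/(31-k).
Sum over k = 0,...,2: E = 31/31 + 31/30 + 31/29 = 3.1023.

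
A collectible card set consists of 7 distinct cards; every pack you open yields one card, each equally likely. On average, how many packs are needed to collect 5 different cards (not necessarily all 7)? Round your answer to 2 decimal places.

7.65

With k distinct cards already seen, the next new one arrives after an expected 7/(7-k) packs.
Sum over k = 0,...,4: E = 7/7 + 7/6 + 7/5 + 7/4 + 7/3 = 7.650.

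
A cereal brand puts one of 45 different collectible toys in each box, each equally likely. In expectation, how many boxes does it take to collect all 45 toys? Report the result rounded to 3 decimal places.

Split into phases: going from k distinct to k+1 distinct takes on average 45/(45-k) boxes.
E[T] = 45/45 + 45/44 + 45/43 + ... + 45/2 + 45/1 = 45·H_{45}.
H_{45} = 4.3949, so E[T] = 197.7727.

197.773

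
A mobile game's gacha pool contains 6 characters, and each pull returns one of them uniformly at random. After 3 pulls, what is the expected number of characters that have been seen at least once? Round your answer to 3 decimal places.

2.528

For each character, P(seen in 3 pulls) = 1 - (5/6)^3 = 0.4213.
By linearity of expectation, E[distinct seen] = 6·(1 - (5/6)^3) = 2.5278.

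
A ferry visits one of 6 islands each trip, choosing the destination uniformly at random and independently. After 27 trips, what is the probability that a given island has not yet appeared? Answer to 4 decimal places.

On each trip the fixed island fails to appear with probability 5/6.
P(still missing after 27) = (5/6)^27 = 0.00728.

0.0073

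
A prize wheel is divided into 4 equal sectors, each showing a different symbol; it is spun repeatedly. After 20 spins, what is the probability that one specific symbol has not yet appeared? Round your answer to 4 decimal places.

0.0032

Each spin misses the fixed symbol with probability (4-1)/4 = 3/4, independently.
P(still missing after 20) = (3/4)^20 = 0.00317.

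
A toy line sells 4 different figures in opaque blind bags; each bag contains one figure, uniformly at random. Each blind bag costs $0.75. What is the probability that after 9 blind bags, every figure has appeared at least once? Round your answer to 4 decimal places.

0.7114

By inclusion–exclusion over which figures are missing,
P(all seen) = Σ_{j=0}^{4} (-1)^j C(4,j)((4-j)/4)^9
= 1.00000 - 0.30034 + 0.01172 - 0.00002 + 0.00000
= 0.71136.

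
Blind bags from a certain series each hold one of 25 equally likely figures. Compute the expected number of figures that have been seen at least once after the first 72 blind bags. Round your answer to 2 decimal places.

23.68

For each figure, P(seen in 72 blind bags) = 1 - (24/25)^72 = 0.947.
By linearity of expectation, E[distinct seen] = 25·(1 - (24/25)^72) = 23.677.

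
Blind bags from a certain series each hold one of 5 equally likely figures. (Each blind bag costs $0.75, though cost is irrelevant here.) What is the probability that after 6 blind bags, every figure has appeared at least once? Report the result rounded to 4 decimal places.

0.1152

Let A_i be the event that figure i is missing after 6 blind bags. By inclusion–exclusion on the A_i,
P(all seen) = Σ_{j=0}^{5} (-1)^j C(5,j)((5-j)/5)^6
= 1.00000 - 1.31072 + 0.46656 - 0.04096 + 0.00032 - 0.00000
= 0.11520.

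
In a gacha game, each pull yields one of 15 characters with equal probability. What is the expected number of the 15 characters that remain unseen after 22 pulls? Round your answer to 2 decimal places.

For each character, P(unseen after 22) = (14/15)^22 = 0.219.
By linearity of expectation, E[unseen] = 15·(14/15)^22 = 3.288.

3.29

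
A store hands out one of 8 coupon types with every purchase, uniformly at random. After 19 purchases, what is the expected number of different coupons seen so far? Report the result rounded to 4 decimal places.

7.3672

For each coupon, P(seen in 19 purchases) = 1 - (7/8)^19 = 0.92090.
By linearity of expectation, E[distinct seen] = 8·(1 - (7/8)^19) = 7.36723.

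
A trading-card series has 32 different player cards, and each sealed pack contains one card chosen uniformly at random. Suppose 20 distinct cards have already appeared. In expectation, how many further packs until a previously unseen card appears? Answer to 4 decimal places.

2.6667

The number of packs until the next new card is geometric with success probability 12/32, so its mean is 32/12.
E = 32/12 = 2.66667.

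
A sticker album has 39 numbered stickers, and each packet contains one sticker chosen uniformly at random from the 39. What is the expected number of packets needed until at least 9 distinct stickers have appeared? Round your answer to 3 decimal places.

With k distinct stickers already seen, the next new one arrives after an expected 39/(39-k) packets.
Sum over k = 0,...,8: E = 39/39 + 39/38 + 39/37 + ... + 39/32 + 39/31 = 10.0837.

10.084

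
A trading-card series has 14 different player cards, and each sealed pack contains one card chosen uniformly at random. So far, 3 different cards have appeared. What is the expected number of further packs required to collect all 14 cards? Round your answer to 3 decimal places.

42.278

The wait to go from k to k+1 distinct cards is geometric with mean 14/(14-k).
Sum over k = 3,...,13: E = 14/11 + 14/10 + 14/9 + ... + 14/2 + 14/1 = 42.2783.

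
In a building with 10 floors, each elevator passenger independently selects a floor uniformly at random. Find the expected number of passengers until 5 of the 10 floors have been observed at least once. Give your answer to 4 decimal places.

With k distinct floors already seen, the next new one arrives after an expected 10/(10-k) passengers.
Sum over k = 0,...,4: E = 10/10 + 10/9 + 10/8 + 10/7 + 10/6 = 6.45635.

6.4563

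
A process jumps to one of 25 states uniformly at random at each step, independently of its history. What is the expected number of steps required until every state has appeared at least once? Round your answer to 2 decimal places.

After k distinct states have appeared, the next step gives a new one with probability (25-k)/25, so the expected wait for the (k+1)-th is 25/(25-k).
E[T] = 25/25 + 25/24 + 25/23 + ... + 25/2 + 25/1 = 25·H_{25}.
H_{25} = 3.816, so E[T] = 95.399.

95.40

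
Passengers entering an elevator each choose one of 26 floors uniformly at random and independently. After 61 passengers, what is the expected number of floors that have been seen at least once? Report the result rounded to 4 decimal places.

For each floor, P(seen in 61 passengers) = 1 - (25/26)^61 = 0.90860.
By linearity of expectation, E[distinct seen] = 26·(1 - (25/26)^61) = 23.62349.

23.6235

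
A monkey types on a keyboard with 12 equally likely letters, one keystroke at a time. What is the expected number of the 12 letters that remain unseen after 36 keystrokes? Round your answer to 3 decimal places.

0.523

For each letter, P(unseen after 36) = (11/12)^36 = 0.0436.
By linearity of expectation, E[unseen] = 12·(11/12)^36 = 0.5234.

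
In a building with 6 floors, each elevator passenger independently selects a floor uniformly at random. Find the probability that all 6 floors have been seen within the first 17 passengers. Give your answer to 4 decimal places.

By inclusion–exclusion over which floors are missing,
P(all seen) = Σ_{j=0}^{6} (-1)^j C(6,j)((6-j)/6)^17
= 1.00000 - 0.27044 + 0.01522 - 0.00015 + 0.00000 - 0.00000 + 0.00000
= 0.74463.

0.7446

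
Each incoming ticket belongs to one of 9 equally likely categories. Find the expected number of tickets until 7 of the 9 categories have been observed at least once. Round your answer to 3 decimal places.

With k distinct categories already seen, the next new one arrives after an expected 9/(9-k) tickets.
Sum over k = 0,...,6: E = 9/9 + 9/8 + 9/7 + ... + 9/4 + 9/3 = 11.9607.

11.961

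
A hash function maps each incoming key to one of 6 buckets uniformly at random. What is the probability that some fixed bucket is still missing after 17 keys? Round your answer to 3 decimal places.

0.045

On each key the fixed bucket fails to appear with probability 5/6.
P(still missing after 17) = (5/6)^17 = 0.0451.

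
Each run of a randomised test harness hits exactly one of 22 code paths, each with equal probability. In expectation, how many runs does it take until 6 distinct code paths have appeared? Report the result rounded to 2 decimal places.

6.82

With k distinct code paths already seen, the next new one arrives after an expected 22/(22-k) runs.
Sum over k = 0,...,5: E = 22/22 + 22/21 + 22/20 + 22/19 + 22/18 + 22/17 = 6.822.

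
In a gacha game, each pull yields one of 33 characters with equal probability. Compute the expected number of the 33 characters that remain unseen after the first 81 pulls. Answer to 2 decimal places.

For each character, P(unseen after 81) = (32/33)^81 = 0.083.
By linearity of expectation, E[unseen] = 33·(32/33)^81 = 2.729.

2.73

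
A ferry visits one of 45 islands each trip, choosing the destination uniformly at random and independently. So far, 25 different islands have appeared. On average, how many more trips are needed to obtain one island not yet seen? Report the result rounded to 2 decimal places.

2.25

The number of trips until the next new island is geometric with success probability 20/45, so its mean is 45/20.
E = 45/20 = 2.250.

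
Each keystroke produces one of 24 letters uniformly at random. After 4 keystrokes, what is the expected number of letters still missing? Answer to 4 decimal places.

20.2431

For each letter, P(unseen after 4) = (23/24)^4 = 0.84346.
By linearity of expectation, E[unseen] = 24·(23/24)^4 = 20.24313.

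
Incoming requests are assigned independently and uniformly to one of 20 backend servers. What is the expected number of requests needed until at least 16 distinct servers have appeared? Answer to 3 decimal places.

With k distinct servers already seen, the next new one arrives after an expected 20/(20-k) requests.
Sum over k = 0,...,15: E = 20/20 + 20/19 + 20/18 + ... + 20/6 + 20/5 = 30.2881.

30.288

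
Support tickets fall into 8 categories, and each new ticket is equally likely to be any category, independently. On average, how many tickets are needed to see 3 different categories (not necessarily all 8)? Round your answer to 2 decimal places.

3.48

Going from k to k+1 distinct takes a geometric number of tickets with mean 8/(8-k).
Sum over k = 0,...,2: E = 8/8 + 8/7 + 8/6 = 3.476.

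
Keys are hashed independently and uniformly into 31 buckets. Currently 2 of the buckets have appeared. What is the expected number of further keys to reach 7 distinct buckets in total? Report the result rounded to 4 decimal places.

With k distinct buckets already seen, the next new one takes an expected 31/(31-k) keys.
Sum over k = 2,...,6: E = 31/29 + 31/28 + 31/27 + 31/26 + 31/25 = 5.75656.

5.7566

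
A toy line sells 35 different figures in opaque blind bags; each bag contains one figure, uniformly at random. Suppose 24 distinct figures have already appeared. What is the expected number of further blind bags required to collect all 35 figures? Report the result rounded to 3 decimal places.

105.696

With k distinct figures already seen, the next new one takes an expected 35/(35-k) blind bags.
Sum over k = 24,...,34: E = 35/11 + 35/10 + 35/9 + ... + 35/2 + 35/1 = 105.6957.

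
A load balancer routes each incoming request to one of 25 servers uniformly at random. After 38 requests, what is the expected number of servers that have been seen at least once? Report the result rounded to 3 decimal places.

19.700

For each server, P(seen in 38 requests) = 1 - (24/25)^38 = 0.7880.
By linearity of expectation, E[distinct seen] = 25·(1 - (24/25)^38) = 19.7004.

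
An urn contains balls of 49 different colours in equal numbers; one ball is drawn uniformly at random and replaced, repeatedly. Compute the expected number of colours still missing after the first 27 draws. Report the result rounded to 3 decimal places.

For each colour, P(unseen after 27) = (48/49)^27 = 0.5731.
By linearity of expectation, E[unseen] = 49·(48/49)^27 = 28.0812.

28.081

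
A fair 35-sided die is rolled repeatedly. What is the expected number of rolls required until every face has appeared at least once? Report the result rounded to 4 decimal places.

The wait to go from k to k+1 distinct faces is geometric with mean 35/(35-k).
E[T] = 35/35 + 35/34 + 35/33 + ... + 35/2 + 35/1 = 35·H_{35}.
H_{35} = 4.14678, so E[T] = 145.13735.

145.1373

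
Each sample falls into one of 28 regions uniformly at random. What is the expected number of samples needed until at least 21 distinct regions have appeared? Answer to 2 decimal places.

With k distinct regions already seen, the next new one arrives after an expected 28/(28-k) samples.
Sum over k = 0,...,20: E = 28/28 + 28/27 + 28/26 + ... + 28/9 + 28/8 = 37.361.

37.36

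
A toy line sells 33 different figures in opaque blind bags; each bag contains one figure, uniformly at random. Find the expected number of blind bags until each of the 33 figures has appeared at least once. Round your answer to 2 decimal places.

134.93

The wait to go from k to k+1 distinct figures is geometric with mean 33/(33-k).
E[T] = 33/33 + 33/32 + 33/31 + ... + 33/2 + 33/1 = 33·H_{33}.
H_{33} = 4.089, so E[T] = 134.930.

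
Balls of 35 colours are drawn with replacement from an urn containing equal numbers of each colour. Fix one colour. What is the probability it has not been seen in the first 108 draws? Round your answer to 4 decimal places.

Each draw misses the fixed colour with probability (35-1)/35 = 34/35, independently.
P(still missing after 108) = (34/35)^108 = 0.04369.

0.0437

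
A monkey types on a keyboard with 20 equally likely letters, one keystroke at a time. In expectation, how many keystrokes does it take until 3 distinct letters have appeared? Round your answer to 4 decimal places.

3.1637

With k distinct letters already seen, the next new one arrives after an expected 20/(20-k) keystrokes.
Sum over k = 0,...,2: E = 20/20 + 20/19 + 20/18 = 3.16374.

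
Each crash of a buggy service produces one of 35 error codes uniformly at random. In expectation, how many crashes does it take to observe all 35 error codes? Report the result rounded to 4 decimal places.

The wait to go from k to k+1 distinct error codes is geometric with mean 35/(35-k).
E[T] = 35/35 + 35/34 + 35/33 + ... + 35/2 + 35/1 = 35·H_{35}.
H_{35} = 4.14678, so E[T] = 145.13735.

145.1373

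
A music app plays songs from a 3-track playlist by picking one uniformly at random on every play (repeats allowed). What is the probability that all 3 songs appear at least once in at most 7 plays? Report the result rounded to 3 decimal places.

0.826

By inclusion–exclusion over which songs are missing,
P(all seen) = Σ_{j=0}^{3} (-1)^j C(3,j)((3-j)/3)^7
= 1.0000 - 0.1756 + 0.0014 - 0.0000
= 0.8258.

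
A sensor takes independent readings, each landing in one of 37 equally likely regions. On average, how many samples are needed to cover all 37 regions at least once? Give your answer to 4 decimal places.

Split into phases: going from k distinct to k+1 distinct takes on average 37/(37-k) samples.
E[T] = 37/37 + 37/36 + 37/35 + ... + 37/2 + 37/1 = 37·H_{37}.
H_{37} = 4.20159, so E[T] = 155.45869.

155.4587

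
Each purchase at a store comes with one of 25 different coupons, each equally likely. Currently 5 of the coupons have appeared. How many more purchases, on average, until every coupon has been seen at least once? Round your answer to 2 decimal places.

From k distinct to k+1 distinct takes on average 25/(25-k) purchases.
Sum over k = 5,...,24: E = 25/20 + 25/19 + 25/18 + ... + 25/2 + 25/1 = 89.943.

89.94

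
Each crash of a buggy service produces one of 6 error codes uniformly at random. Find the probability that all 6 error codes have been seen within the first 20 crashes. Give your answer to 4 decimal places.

0.8480

By inclusion–exclusion over which error codes are missing,
P(all seen) = Σ_{j=0}^{6} (-1)^j C(6,j)((6-j)/6)^20
= 1.00000 - 0.15650 + 0.00451 - 0.00002 + 0.00000 - 0.00000 + 0.00000
= 0.84799.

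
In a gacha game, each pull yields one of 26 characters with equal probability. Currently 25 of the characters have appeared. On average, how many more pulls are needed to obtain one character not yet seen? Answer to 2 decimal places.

26.00

Each pull yields a new character with probability (26-25)/26 = 1/26, so the wait is geometric with mean 26/1.
E = 26/1 = 26.000.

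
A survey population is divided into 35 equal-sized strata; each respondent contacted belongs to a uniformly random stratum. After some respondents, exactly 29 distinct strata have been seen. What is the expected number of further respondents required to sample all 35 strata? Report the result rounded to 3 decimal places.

85.750

From k distinct to k+1 distinct takes on average 35/(35-k) respondents.
Sum over k = 29,...,34: E = 35/6 + 35/5 + 35/4 + 35/3 + 35/2 + 35/1 = 85.7500.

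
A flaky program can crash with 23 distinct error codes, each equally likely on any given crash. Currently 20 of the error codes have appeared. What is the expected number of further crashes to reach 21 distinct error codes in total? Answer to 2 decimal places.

With k distinct error codes already seen, the next new one takes an expected 23/(23-k) crashes.
Only the k = 20 term is needed: E = 23/3 = 7.667.

7.67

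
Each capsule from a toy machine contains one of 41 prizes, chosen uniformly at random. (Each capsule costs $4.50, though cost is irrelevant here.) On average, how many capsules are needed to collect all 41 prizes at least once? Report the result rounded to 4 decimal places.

After k distinct prizes have appeared, the next capsule gives a new one with probability (41-k)/41, so the expected wait for the (k+1)-th is 41/(41-k).
E[T] = 41/41 + 41/40 + 41/39 + ... + 41/2 + 41/1 = 41·H_{41}.
H_{41} = 4.30293, so E[T] = 176.42026.

176.4203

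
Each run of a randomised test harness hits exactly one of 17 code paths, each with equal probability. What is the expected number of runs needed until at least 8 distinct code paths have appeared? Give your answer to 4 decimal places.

10.3799

With k distinct code paths already seen, the next new one arrives after an expected 17/(17-k) runs.
Sum over k = 0,...,7: E = 17/17 + 17/16 + 17/15 + ... + 17/11 + 17/10 = 10.37993.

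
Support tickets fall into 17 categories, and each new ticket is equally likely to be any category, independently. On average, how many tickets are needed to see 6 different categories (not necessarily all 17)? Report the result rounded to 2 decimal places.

With k distinct categories already seen, the next new one arrives after an expected 17/(17-k) tickets.
Sum over k = 0,...,5: E = 17/17 + 17/16 + 17/15 + 17/14 + 17/13 + 17/12 = 7.134.

7.13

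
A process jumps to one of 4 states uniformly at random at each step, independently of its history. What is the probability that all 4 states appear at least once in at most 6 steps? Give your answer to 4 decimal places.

0.3809

Let A_i be the event that state i is missing after 6 steps. By inclusion–exclusion on the A_i,
P(all seen) = Σ_{j=0}^{4} (-1)^j C(4,j)((4-j)/4)^6
= 1.00000 - 0.71191 + 0.09375 - 0.00098 + 0.00000
= 0.38086.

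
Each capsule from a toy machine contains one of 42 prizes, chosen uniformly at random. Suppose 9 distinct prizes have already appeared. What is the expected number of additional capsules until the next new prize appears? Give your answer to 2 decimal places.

Each capsule yields a new prize with probability (42-9)/42 = 33/42, so the wait is geometric with mean 42/33.
E = 42/33 = 1.273.

1.27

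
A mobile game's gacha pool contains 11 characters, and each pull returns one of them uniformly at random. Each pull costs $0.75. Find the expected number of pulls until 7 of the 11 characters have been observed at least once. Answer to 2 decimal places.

10.30

Going from k to k+1 distinct takes a geometric number of pulls with mean 11/(11-k).
Sum over k = 0,...,6: E = 11/11 + 11/10 + 11/9 + ... + 11/6 + 11/5 = 10.302.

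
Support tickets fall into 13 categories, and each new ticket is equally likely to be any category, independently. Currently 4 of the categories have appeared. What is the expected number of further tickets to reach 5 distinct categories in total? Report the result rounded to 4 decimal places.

The wait to go from k to k+1 distinct categories is geometric with mean 13/(13-k).
Only the k = 4 term is needed: E = 13/9 = 1.44444.

1.4444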